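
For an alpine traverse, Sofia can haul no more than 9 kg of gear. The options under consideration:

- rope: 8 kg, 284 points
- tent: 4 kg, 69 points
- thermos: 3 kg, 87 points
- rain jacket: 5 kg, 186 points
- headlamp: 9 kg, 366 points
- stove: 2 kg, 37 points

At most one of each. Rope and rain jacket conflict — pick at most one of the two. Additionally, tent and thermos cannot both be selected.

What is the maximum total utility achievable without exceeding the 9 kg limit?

366

Headlamp uses 9 of the 9 kg and totals 366.
Every other selection either busts 9 kg or breaks a pairing rule or fails to beat 366.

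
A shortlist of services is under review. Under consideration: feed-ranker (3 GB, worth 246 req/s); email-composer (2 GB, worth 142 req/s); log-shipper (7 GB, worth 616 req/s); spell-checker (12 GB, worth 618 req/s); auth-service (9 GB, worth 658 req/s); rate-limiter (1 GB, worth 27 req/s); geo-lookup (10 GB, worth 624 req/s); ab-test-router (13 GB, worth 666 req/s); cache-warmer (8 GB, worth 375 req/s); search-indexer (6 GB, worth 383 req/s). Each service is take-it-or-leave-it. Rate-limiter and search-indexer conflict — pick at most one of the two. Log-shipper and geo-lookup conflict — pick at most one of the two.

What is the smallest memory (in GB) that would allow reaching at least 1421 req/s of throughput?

Look for the lowest-memory combination reaching 1421.
feed-ranker + log-shipper + auth-service: 1520 throughput at 19 GB.
Any bundle with less than 19 GB falls short of 1421.

19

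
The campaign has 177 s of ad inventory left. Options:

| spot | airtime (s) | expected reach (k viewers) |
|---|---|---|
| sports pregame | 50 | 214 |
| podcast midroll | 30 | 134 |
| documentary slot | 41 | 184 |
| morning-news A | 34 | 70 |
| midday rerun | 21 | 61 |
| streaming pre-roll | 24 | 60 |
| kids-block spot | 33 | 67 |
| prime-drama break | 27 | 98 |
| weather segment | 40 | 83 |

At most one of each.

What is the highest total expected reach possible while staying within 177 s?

691

By expected reach per s: documentary slot 4.49, podcast midroll 4.47, sports pregame 4.28 lead.
The ratio ordering already packs tightly: sports pregame + podcast midroll + documentary slot + midday rerun + prime-drama break, 169 s, 691.
The closest alternative, sports pregame + podcast midroll + documentary slot + streaming pre-roll + prime-drama break, reaches only 690.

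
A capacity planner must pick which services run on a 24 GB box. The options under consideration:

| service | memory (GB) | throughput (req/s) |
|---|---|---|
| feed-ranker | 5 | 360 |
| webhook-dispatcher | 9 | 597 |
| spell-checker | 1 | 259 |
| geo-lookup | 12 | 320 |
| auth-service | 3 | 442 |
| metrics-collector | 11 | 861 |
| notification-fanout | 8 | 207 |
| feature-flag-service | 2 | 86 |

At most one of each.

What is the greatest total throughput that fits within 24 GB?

2159

The ratio heuristic lands on feed-ranker + spell-checker + auth-service + metrics-collector + feature-flag-service (2008) but leaves 2 GB idle.
Replace feed-ranker and feature-flag-service with webhook-dispatcher: the trade gains 151 net, giving 2159 at 24 GB.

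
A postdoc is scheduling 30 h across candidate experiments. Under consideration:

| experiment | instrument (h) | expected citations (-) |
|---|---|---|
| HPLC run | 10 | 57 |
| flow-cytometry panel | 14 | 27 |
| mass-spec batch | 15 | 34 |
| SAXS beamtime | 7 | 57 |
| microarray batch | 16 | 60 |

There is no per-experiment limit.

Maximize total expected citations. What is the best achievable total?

228

4×SAXS beamtime uses 28 of the 30 h and totals 228.
That's the maximum — no swap from here does better than 228.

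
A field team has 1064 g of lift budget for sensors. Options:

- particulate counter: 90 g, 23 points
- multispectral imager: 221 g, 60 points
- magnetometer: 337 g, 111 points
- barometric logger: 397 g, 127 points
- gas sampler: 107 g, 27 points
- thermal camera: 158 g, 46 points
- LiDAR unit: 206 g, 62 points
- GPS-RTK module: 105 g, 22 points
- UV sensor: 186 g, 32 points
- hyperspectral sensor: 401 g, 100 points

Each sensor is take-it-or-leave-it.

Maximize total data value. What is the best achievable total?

Taking the top-ratio sensors first gives particulate counter + magnetometer + barometric logger + LiDAR unit for 323 (1030 g).
The 90 g tied up in particulate counter is better spent on gas sampler — total rises to 327 (1047 g).
No other feasible combination exceeds 327.

327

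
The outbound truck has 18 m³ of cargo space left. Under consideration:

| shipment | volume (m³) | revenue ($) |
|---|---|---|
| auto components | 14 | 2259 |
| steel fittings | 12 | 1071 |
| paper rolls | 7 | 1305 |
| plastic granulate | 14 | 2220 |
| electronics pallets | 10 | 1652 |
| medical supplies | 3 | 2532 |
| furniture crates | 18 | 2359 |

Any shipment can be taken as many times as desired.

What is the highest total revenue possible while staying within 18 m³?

15192

The ratio ordering already packs tightly: 6×medical supplies, 18 m³, 15192.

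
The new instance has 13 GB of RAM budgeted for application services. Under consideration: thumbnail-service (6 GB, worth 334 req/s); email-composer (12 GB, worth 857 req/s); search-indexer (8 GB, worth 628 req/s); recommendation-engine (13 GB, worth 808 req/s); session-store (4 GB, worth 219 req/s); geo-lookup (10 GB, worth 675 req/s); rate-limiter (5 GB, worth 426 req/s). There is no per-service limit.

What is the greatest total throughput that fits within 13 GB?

1054

By throughput per GB: rate-limiter 85.20, search-indexer 78.50, email-composer 71.42, geo-lookup 67.50 lead.
Filling by ratio: 2×rate-limiter for 852, with 3 GB left unused.
Dropping rate-limiter frees 5 GB; slotting in search-indexer (8 GB) lifts the total to 1054 at 13 GB.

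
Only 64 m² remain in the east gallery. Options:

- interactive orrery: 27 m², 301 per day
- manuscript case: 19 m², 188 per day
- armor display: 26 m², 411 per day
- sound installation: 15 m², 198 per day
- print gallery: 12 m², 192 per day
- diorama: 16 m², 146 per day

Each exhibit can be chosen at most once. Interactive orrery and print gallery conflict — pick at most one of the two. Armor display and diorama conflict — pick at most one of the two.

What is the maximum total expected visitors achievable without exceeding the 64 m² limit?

Taking armor display + sound installation + print gallery: 53 m² used, 801 in expected visitors.
The closest alternative, manuscript case + armor display + sound installation, reaches only 797.

801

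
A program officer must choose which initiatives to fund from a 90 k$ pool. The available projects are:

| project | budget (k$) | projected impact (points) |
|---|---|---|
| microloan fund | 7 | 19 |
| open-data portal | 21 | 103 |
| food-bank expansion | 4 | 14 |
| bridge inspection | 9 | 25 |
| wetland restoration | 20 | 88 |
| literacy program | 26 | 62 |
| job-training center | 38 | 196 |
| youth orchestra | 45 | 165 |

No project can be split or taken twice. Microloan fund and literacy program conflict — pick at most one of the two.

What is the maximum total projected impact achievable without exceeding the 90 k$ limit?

420

The ratio ordering already packs tightly: microloan fund + open-data portal + food-bank expansion + wetland restoration + job-training center, 90 k$, 420.
Next best is open-data portal + bridge inspection + wetland restoration + job-training center at 412 (88 k$) — short by 8.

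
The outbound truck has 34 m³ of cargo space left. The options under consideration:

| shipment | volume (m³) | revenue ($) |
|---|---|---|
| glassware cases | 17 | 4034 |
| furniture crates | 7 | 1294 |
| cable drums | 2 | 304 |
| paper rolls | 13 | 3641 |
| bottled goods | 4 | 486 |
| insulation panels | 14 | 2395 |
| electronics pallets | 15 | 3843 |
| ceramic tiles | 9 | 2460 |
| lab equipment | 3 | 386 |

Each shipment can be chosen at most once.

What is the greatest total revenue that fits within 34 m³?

8274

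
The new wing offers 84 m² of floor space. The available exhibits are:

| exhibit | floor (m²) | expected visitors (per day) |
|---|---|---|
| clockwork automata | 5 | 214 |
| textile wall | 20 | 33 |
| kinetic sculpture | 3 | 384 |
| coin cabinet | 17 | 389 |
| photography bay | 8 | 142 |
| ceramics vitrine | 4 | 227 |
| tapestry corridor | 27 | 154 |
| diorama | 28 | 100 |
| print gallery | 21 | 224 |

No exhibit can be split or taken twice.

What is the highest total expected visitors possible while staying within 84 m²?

Best packing: clockwork automata + textile wall + kinetic sculpture + coin cabinet + photography bay + ceramics vitrine + print gallery — 78 m², 1613 total.
Runner-up clockwork automata + kinetic sculpture + coin cabinet + ceramics vitrine + tapestry corridor + print gallery tops out at 1592.

1613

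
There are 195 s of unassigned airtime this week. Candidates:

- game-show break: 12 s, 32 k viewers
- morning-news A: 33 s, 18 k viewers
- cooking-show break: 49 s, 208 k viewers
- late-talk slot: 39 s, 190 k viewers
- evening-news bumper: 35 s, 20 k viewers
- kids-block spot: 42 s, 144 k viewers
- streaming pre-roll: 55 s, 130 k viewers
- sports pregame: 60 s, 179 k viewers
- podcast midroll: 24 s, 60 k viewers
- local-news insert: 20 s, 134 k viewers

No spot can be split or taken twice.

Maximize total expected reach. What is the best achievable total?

By expected reach per s: local-news insert 6.70, late-talk slot 4.87, cooking-show break 4.24 lead.
The ratio heuristic lands on game-show break + cooking-show break + late-talk slot + kids-block spot + podcast midroll + local-news insert (768) but leaves 9 s idle.
Dropping game-show break and kids-block spot frees 54 s; slotting in sports pregame (60 s) lifts the total to 771 at 192 s.

771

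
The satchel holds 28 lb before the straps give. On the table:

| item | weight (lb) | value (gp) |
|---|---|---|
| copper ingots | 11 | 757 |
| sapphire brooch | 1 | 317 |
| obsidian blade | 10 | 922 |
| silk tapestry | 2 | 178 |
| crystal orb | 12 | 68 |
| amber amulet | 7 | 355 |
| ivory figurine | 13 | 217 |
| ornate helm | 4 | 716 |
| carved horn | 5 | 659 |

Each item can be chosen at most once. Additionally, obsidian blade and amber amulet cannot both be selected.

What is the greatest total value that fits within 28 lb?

2890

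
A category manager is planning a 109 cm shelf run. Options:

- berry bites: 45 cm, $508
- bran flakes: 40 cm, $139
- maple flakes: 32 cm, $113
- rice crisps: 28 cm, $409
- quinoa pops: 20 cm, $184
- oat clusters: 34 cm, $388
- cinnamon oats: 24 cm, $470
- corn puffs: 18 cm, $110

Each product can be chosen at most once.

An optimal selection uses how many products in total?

4

Best achievable weekly sales is 1451.
One optimal bundle: rice crisps + quinoa pops + oat clusters + cinnamon oats (106 cm).
Every optimal selection uses 4 products.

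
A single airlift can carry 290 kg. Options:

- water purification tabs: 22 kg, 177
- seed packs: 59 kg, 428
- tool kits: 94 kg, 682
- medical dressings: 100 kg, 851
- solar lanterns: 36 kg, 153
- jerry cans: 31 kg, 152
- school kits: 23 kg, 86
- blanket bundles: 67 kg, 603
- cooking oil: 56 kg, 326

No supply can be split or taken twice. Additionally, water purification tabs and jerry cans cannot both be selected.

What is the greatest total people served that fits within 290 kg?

Best packing: water purification tabs + tool kits + medical dressings + blanket bundles — 283 kg, 2313 total.

2313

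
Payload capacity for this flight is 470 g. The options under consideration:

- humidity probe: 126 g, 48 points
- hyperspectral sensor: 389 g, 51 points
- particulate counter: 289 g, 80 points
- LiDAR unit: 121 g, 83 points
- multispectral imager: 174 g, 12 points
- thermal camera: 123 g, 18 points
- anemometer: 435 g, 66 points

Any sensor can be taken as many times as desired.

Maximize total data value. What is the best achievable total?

3×LiDAR unit uses 363 of the 470 g and totals 249.

249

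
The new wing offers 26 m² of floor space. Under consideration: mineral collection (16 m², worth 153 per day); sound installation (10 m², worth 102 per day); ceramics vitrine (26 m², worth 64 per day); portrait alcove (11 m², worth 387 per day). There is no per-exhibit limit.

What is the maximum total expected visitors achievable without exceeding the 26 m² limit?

774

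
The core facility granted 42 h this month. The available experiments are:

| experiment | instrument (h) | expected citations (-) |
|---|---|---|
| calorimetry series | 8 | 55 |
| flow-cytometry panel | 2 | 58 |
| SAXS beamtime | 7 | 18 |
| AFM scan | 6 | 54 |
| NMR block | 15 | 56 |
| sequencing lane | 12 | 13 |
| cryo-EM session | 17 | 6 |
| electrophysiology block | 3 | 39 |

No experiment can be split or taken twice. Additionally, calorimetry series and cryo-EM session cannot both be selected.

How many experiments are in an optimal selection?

The maximum expected citations within 42 h is 280.
One optimal bundle: calorimetry series + flow-cytometry panel + SAXS beamtime + AFM scan + NMR block + electrophysiology block (41 h).
Every optimal selection uses 6 experiments.

6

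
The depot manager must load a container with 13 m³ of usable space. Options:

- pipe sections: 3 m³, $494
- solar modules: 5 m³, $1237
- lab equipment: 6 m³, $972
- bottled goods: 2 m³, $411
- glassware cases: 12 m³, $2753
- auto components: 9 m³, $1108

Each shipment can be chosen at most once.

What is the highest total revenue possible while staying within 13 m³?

A density-first pass picks pipe sections + solar modules + bottled goods — 2142 at 10 m³.
The 10 m³ tied up in pipe sections and solar modules and bottled goods is better spent on glassware cases — total rises to 2753 (12 m³).
Runner-up solar modules + lab equipment + bottled goods tops out at 2620.

2753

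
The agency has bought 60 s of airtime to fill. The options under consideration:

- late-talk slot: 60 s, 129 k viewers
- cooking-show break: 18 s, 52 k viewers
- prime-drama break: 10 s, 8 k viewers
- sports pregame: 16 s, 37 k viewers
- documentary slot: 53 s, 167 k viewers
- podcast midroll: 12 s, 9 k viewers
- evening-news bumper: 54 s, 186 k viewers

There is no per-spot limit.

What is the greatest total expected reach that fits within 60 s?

186

By expected reach per s: evening-news bumper 3.44, documentary slot 3.15, cooking-show break 2.89, sports pregame 2.31 lead.
Evening-news bumper uses 54 of the 60 s and totals 186.
That's the maximum — no swap from here does better than 186.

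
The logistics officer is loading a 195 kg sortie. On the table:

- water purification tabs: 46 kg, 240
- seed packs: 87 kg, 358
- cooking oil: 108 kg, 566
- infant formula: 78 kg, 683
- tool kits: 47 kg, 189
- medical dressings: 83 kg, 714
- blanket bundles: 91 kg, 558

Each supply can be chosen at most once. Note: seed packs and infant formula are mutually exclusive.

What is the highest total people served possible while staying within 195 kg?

1397

The ratio ordering already packs tightly: infant formula + medical dressings, 161 kg, 1397.
An exhaustive check of the 128 subsets confirms 1397.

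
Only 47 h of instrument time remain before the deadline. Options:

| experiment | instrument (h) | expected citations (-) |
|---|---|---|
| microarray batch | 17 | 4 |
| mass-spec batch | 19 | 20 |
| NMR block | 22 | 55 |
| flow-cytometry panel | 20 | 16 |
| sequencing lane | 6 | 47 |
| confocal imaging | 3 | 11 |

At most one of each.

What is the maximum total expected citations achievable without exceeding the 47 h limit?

By expected citations per h: sequencing lane 7.83, confocal imaging 3.67, NMR block 2.50 lead.
Filling by ratio: NMR block + sequencing lane + confocal imaging for 113, with 16 h left unused.
Dropping confocal imaging frees 3 h; slotting in mass-spec batch (19 h) lifts the total to 122 at 47 h.

122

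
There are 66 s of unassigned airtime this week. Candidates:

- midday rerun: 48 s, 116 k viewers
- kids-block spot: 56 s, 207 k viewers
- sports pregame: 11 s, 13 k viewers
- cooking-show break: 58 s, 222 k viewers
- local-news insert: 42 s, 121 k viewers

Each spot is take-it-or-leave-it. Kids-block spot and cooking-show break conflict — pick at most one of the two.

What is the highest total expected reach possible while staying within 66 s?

Density check — cooking-show break 3.83, kids-block spot 3.70, local-news insert 2.88 are the best per s.
Cooking-show break uses 58 of the 66 s and totals 222.
Runner-up kids-block spot tops out at 207.

222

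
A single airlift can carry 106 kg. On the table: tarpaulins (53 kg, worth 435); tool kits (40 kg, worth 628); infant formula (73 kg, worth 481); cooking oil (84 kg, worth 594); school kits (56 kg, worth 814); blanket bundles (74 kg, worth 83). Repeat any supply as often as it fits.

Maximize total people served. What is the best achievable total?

1442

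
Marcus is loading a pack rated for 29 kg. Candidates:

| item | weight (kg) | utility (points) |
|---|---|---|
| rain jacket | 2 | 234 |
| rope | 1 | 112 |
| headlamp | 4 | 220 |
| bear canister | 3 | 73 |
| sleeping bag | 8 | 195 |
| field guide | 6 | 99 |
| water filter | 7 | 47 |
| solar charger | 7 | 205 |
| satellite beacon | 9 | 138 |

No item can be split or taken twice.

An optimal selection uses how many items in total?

6

Best achievable utility is 1065.
rain jacket + rope + headlamp + sleeping bag + field guide + solar charger hits 1065 at 28 kg.
Every optimal selection uses 6 items.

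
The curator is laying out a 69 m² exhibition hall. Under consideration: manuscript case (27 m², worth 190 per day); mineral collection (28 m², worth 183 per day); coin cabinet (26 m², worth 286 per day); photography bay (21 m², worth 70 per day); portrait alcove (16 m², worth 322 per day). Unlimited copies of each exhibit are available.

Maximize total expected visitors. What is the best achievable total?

1288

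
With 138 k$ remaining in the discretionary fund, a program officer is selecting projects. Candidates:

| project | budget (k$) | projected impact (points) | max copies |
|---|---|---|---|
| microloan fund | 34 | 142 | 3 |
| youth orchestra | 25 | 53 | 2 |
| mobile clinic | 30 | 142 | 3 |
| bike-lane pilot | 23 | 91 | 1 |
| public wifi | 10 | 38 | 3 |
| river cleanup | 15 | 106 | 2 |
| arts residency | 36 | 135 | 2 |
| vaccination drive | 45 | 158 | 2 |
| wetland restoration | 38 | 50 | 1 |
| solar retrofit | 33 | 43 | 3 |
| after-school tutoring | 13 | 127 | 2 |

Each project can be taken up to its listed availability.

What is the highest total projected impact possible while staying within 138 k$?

826

Best packing: 2×mobile clinic + 2×public wifi + 2×river cleanup + 2×after-school tutoring — 136 k$, 826 total.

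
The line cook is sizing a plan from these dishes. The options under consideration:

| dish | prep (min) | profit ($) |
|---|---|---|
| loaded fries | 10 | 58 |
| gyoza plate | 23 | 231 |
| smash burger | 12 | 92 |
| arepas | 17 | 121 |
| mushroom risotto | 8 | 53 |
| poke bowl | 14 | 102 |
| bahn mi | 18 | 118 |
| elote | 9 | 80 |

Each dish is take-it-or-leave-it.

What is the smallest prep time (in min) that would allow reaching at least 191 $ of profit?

Need the lightest bundle worth ≥ 191.
gyoza plate reaches 231 using 23 min.
Any bundle with less than 23 min falls short of 191.

23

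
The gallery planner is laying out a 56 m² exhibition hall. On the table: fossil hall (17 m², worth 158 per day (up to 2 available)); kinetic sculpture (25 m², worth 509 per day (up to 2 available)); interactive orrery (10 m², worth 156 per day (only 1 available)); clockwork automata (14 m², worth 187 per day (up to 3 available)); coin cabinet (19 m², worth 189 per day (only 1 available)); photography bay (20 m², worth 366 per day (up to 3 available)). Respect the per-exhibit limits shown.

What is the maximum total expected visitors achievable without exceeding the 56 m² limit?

The ratio heuristic lands on 2×kinetic sculpture (1018) but leaves 6 m² idle.
Replace kinetic sculpture with interactive orrery + photography bay: the trade gains 13 net, giving 1031 at 55 m².
Every other selection either busts 56 m² or exceeds an availability limit or fails to beat 1031.

1031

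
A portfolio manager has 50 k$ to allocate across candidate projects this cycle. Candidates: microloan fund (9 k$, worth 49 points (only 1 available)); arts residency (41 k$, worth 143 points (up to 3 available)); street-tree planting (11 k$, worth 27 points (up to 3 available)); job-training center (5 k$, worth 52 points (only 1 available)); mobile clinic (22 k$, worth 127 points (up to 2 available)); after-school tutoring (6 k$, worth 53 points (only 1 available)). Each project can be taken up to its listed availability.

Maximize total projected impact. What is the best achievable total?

The ratio heuristic lands on microloan fund + job-training center + mobile clinic + after-school tutoring (281) but leaves 8 k$ idle.
The 14 k$ tied up in microloan fund and job-training center is better spent on mobile clinic — total rises to 307 (50 k$).
That's the maximum — no swap from here does better than 307.

307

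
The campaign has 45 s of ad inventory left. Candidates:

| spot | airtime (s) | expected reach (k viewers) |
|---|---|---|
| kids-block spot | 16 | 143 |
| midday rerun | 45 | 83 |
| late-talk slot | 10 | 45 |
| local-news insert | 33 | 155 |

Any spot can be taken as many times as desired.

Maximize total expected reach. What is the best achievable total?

331

Best packing: 2×kids-block spot + late-talk slot — 42 s, 331 total.
Every other selection either busts 45 s or fails to beat 331.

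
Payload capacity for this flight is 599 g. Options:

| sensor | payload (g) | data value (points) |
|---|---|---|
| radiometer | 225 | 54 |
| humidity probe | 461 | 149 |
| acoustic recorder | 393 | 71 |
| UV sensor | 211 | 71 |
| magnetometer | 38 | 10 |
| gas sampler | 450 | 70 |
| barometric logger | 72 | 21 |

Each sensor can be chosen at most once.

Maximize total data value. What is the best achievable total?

A density-first pass picks radiometer + UV sensor + magnetometer + barometric logger — 156 at 546 g.
Replace radiometer and UV sensor with humidity probe: the trade gains 24 net, giving 180 at 571 g.
Next best is humidity probe + barometric logger at 170 (533 g) — short by 10.

180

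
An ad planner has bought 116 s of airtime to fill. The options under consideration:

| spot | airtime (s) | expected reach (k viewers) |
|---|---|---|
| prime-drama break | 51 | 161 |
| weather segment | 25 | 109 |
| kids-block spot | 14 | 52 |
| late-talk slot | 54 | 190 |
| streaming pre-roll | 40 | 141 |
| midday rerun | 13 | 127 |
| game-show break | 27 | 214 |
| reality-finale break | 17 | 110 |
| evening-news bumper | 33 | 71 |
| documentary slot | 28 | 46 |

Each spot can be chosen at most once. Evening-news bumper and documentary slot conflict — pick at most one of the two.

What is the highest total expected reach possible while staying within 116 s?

Taking the top-ratio spots first gives weather segment + kids-block spot + midday rerun + game-show break + reality-finale break for 612 (96 s).
Dropping weather segment frees 25 s; slotting in streaming pre-roll (40 s) lifts the total to 644 at 111 s.

644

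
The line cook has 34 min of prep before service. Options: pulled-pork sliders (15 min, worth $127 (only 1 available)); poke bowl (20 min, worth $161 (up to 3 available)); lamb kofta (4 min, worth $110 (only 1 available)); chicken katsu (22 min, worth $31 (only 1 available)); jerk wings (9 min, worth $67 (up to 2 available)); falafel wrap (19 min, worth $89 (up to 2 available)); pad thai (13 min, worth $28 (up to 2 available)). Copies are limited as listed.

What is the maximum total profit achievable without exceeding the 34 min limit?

338

Greedy by ratio would take pulled-pork sliders + lamb kofta + jerk wings: 28 min used, total 304.
Dropping pulled-pork sliders frees 15 min; slotting in poke bowl (20 min) lifts the total to 338 at 33 min.
Nothing else within 34 min beats 338.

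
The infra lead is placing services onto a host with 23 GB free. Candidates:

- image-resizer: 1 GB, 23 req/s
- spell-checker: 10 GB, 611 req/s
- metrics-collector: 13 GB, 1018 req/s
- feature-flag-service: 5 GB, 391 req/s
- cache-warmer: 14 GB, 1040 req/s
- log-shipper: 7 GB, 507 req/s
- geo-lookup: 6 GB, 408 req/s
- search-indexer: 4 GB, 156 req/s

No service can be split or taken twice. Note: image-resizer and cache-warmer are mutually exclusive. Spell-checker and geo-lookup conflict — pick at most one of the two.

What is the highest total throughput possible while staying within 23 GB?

Taking the top-ratio services first gives image-resizer + metrics-collector + feature-flag-service + search-indexer for 1588 (23 GB).
Replace image-resizer and feature-flag-service and search-indexer with spell-checker: the trade gains 41 net, giving 1629 at 23 GB.
Nothing else feasible within 23 GB beats 1629.

1629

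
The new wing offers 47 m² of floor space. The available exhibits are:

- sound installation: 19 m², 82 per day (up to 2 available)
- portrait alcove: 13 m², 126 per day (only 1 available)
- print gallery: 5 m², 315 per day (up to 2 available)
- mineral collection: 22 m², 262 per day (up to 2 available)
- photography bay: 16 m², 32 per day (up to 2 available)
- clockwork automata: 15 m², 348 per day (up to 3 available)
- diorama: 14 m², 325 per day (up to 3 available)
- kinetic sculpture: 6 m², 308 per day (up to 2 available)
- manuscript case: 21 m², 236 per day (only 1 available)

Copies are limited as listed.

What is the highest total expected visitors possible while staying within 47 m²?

1634

Ranking by ratio (expected visitors/m²): print gallery 63.00, kinetic sculpture 51.33, diorama 23.21, clockwork automata 23.20.
Filling by ratio: 2×print gallery + diorama + 2×kinetic sculpture for 1571, with 11 m² left unused.
Replace diorama and kinetic sculpture with 2×clockwork automata: the trade gains 63 net, giving 1634 at 46 m².
Every other selection either busts 47 m² or exceeds an availability limit or fails to beat 1634.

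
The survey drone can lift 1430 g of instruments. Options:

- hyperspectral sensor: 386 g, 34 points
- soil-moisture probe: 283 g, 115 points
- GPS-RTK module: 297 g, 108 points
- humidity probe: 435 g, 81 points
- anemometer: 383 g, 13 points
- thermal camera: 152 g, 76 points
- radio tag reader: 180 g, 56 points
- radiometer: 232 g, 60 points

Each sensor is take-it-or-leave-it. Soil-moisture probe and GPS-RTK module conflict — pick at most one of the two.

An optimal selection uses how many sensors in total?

5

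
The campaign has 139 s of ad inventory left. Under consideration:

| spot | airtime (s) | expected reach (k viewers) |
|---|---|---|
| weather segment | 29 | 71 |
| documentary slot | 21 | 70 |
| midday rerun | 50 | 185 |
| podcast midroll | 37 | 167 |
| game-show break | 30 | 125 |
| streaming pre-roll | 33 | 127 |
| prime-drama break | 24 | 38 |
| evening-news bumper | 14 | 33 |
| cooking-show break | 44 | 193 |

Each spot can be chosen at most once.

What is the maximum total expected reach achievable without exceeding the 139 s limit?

The ratio heuristic lands on documentary slot + podcast midroll + game-show break + cooking-show break (555) but leaves 7 s idle.
The 30 s tied up in game-show break is better spent on streaming pre-roll — total rises to 557 (135 s).
That's the maximum — no swap from here does better than 557.

557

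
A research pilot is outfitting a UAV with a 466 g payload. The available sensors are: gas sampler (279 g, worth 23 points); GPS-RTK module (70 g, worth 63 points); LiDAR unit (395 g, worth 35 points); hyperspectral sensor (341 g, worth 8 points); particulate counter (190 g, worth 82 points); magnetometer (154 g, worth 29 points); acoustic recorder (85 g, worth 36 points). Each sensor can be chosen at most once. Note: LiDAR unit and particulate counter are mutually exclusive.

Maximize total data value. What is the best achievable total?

Density check — GPS-RTK module 0.90, particulate counter 0.43, acoustic recorder 0.42, magnetometer 0.19 are the best per g.
Taking GPS-RTK module + particulate counter + acoustic recorder: 345 g used, 181 in data value.
The closest alternative, GPS-RTK module + particulate counter + magnetometer, reaches only 174.

181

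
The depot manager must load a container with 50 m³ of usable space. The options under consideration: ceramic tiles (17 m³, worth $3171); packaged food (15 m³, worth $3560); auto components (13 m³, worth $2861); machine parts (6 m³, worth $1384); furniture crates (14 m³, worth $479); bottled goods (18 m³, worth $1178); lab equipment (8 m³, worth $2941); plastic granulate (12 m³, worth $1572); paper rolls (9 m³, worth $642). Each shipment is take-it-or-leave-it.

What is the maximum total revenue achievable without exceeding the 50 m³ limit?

11056

A density-first pass picks packaged food + auto components + machine parts + lab equipment — 10746 at 42 m³.
The 13 m³ tied up in auto components is better spent on ceramic tiles — total rises to 11056 (46 m³).
Nothing else within 50 m³ beats 11056.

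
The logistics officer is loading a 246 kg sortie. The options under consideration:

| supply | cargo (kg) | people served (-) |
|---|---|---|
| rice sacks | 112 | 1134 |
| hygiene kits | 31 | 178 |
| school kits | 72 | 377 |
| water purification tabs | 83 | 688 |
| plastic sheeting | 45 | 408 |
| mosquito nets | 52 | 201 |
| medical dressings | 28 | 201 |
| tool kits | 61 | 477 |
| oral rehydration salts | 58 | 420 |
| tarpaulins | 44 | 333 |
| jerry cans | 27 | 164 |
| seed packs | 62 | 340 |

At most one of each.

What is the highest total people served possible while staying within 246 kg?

2230

Rice sacks + water purification tabs + plastic sheeting uses 240 of the 246 kg and totals 2230.
That's the maximum — no swap from here does better than 2230.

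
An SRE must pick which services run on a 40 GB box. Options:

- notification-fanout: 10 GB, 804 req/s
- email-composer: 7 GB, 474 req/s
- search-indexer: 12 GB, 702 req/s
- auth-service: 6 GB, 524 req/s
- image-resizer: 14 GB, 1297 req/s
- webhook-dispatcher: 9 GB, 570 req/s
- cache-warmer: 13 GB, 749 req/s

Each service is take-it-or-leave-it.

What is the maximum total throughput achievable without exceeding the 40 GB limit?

3195

Filling by ratio: notification-fanout + email-composer + auth-service + image-resizer for 3099, with 3 GB left unused.
Replace email-composer with webhook-dispatcher: the trade gains 96 net, giving 3195 at 39 GB.
No other feasible combination exceeds 3195.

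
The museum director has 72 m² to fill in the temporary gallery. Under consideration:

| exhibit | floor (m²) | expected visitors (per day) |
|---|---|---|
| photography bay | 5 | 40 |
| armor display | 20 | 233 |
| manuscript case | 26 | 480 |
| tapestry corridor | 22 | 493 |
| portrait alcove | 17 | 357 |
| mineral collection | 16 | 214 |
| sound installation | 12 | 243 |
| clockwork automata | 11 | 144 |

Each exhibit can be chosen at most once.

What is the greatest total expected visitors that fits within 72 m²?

1370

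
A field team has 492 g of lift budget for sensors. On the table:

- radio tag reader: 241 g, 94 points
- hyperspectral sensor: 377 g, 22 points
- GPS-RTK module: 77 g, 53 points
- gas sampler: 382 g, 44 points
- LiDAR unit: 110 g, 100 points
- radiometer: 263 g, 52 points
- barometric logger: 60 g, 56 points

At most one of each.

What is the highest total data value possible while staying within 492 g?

The ratio ordering already packs tightly: radio tag reader + GPS-RTK module + LiDAR unit + barometric logger, 488 g, 303.

303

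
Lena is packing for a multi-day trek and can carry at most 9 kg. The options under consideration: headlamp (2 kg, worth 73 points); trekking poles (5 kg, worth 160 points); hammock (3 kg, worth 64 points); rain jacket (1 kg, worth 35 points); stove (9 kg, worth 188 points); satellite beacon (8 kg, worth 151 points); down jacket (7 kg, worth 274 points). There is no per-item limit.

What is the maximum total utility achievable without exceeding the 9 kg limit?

347

Density check — down jacket 39.14, headlamp 36.50, rain jacket 35.00 are the best per kg.
The ratio ordering already packs tightly: headlamp + down jacket, 9 kg, 347.
Every other selection either busts 9 kg or fails to beat 347.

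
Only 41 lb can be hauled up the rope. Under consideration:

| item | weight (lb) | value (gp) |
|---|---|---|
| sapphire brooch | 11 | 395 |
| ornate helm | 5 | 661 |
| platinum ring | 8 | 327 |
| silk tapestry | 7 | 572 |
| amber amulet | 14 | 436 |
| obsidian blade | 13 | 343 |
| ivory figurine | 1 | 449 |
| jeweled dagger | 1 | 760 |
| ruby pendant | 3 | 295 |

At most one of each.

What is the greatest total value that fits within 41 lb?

3500

Greedy by ratio would take sapphire brooch + ornate helm + platinum ring + silk tapestry + ivory figurine + jeweled dagger + ruby pendant: 36 lb used, total 3459.
The 11 lb tied up in sapphire brooch is better spent on amber amulet — total rises to 3500 (39 lb).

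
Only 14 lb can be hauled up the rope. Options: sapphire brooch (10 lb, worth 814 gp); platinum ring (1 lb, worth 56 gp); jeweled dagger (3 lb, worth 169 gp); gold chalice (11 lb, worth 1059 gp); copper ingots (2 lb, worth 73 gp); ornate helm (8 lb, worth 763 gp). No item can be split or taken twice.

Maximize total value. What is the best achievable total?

1228

By value per lb: gold chalice 96.27, ornate helm 95.38, sapphire brooch 81.40, jeweled dagger 56.33 lead.
Taking jeweled dagger + gold chalice: 14 lb used, 1228 in value.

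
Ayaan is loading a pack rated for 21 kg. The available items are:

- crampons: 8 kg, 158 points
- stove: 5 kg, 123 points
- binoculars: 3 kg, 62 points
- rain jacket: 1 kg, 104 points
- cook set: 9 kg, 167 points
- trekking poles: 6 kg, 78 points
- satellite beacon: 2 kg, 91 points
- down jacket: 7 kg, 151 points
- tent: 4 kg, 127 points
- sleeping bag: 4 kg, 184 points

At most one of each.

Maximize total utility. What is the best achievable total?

Filling by ratio: stove + binoculars + rain jacket + satellite beacon + tent + sleeping bag for 691, with 2 kg left unused.
The 5 kg tied up in stove is better spent on down jacket — total rises to 719 (21 kg).
Every other selection either busts 21 kg or fails to beat 719.

719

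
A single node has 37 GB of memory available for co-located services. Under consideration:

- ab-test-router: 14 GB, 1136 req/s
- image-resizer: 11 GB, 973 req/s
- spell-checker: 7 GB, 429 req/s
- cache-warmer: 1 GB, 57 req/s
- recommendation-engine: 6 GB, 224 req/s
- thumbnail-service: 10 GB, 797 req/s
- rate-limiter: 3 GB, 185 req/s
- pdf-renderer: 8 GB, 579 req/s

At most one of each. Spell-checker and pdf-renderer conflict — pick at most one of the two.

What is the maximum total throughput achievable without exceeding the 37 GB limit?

2963

By throughput per GB: image-resizer 88.45, ab-test-router 81.14, thumbnail-service 79.70, pdf-renderer 72.38 lead.
Ab-test-router + image-resizer + cache-warmer + thumbnail-service uses 36 of the 37 GB and totals 2963.
Runner-up ab-test-router + image-resizer + cache-warmer + rate-limiter + pdf-renderer tops out at 2930.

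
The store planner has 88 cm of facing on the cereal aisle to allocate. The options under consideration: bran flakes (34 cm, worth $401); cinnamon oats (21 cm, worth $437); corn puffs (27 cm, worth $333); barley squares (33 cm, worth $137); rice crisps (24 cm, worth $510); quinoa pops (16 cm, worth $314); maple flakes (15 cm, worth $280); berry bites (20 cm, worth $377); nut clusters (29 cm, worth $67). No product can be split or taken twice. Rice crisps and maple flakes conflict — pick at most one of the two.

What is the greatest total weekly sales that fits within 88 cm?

Best packing: cinnamon oats + rice crisps + quinoa pops + berry bites — 81 cm, 1638 total.

1638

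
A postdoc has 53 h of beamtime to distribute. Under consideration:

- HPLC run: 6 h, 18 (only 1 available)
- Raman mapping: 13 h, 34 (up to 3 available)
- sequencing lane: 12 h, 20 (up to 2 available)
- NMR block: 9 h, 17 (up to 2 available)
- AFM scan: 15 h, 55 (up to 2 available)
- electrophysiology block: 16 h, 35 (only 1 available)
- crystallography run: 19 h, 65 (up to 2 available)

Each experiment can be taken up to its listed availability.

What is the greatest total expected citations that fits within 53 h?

Taking the top-ratio experiments first gives 2×AFM scan + crystallography run for 175 (49 h).
Replace AFM scan with crystallography run: the trade gains 10 net, giving 185 at 53 h.
No other feasible combination exceeds 185.

185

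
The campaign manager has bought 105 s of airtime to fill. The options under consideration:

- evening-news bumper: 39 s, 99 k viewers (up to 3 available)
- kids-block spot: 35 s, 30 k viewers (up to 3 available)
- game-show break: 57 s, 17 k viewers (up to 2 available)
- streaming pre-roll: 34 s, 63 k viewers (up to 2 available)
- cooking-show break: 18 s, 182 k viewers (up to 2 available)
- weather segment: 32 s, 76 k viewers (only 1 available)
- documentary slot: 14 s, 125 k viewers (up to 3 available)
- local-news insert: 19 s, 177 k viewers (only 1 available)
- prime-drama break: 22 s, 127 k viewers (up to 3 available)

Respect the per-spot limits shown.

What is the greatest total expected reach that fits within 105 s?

Greedy by ratio would take 2×cooking-show break + 3×documentary slot + local-news insert: 97 s used, total 916.
Dropping documentary slot frees 14 s; slotting in prime-drama break (22 s) lifts the total to 918 at 105 s.

918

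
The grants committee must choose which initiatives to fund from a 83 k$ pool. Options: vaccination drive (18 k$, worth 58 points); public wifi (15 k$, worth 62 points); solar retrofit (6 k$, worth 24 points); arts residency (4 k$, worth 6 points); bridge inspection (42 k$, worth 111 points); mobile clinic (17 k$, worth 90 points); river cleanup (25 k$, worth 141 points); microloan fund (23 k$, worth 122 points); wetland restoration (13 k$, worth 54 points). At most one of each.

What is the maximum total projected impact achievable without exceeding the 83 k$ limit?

415

The ratio heuristic lands on arts residency + mobile clinic + river cleanup + microloan fund + wetland restoration (413) but leaves 1 k$ idle.
Replace arts residency and wetland restoration with public wifi: the trade gains 2 net, giving 415 at 80 k$.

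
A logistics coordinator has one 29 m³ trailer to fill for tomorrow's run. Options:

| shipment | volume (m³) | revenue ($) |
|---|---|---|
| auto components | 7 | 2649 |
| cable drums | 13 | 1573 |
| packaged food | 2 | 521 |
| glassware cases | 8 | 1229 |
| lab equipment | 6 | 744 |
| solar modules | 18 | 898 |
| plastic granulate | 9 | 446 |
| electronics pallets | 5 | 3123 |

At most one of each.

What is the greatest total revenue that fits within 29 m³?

8266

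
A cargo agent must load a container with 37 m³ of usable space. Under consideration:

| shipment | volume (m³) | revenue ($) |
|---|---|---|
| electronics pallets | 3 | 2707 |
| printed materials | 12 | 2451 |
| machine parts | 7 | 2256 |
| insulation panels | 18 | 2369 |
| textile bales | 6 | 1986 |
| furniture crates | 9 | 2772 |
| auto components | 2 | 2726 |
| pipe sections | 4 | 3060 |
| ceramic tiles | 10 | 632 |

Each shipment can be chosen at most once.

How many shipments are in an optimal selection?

The maximum revenue within 37 m³ is 15972.
For example electronics pallets + printed materials + machine parts + furniture crates + auto components + pipe sections achieves it, using 37 m³.
Every optimal selection uses 6 shipments.

6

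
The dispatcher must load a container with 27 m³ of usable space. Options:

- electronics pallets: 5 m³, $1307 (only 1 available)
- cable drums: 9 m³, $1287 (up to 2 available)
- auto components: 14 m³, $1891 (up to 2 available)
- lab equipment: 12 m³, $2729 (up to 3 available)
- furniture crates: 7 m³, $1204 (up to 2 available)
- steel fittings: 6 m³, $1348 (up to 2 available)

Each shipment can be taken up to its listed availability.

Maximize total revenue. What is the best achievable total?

5458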